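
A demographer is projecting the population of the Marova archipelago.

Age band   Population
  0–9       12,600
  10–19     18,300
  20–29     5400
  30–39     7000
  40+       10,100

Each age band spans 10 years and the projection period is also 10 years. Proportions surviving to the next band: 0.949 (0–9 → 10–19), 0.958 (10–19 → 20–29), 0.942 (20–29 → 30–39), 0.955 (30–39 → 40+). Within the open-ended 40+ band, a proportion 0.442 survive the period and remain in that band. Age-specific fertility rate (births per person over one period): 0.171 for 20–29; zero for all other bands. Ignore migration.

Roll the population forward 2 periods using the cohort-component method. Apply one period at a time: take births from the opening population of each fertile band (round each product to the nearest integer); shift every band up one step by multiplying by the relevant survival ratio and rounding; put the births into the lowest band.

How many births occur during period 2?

2998

[period 1]
Births: 5400 × 0.171 = 923
10–19: 12600 × 0.949 = 11957
20–29: 18300 × 0.958 = 17531
30–39: 5400 × 0.942 = 5087
40+: 7000 × 0.955 + 10100 × 0.442 = 6685 + 4464 = 11149
Giving 923 / 11957 / 17531 / 5087 / 11149.
[period 2]
Births: 17531 × 0.171 = 2998
10–19: 923 × 0.949 = 876
20–29: 11957 × 0.958 = 11455
30–39: 17531 × 0.942 = 16514
40+: 5087 × 0.955 + 11149 × 0.442 = 4858 + 4928 = 9786
Giving 2998 / 876 / 11455 / 16514 / 9786.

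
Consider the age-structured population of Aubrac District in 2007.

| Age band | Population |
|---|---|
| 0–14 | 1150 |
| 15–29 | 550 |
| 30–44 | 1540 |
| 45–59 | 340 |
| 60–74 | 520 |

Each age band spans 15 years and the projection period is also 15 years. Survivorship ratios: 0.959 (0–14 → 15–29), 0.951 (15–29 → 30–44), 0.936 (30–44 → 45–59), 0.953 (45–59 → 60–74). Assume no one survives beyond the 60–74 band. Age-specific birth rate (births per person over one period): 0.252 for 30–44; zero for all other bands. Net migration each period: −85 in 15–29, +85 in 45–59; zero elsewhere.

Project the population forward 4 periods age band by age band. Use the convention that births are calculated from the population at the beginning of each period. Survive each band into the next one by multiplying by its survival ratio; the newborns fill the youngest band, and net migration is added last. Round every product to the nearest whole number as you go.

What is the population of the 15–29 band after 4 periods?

— Period 1 —
Births: 1540 × 0.252 = 388
15–29: 1150 × 0.959 = 1103
30–44: 550 × 0.951 = 523
45–59: 1540 × 0.936 = 1441
60–74: 340 × 0.953 = 324
Net migration: 15–29 − 85 → 1018; 45–59 + 85 → 1526
Population now: 0–14=388, 15–29=1018, 30–44=523, 45–59=1526, 60–74=324
— Period 2 —
Births: 523 × 0.252 = 132
15–29: 388 × 0.959 = 372
30–44: 1018 × 0.951 = 968
45–59: 523 × 0.936 = 490
60–74: 1526 × 0.953 = 1454
Net migration: 15–29 − 85 → 287; 45–59 + 85 → 575
Population now: 0–14=132, 15–29=287, 30–44=968, 45–59=575, 60–74=1454
— Period 3 —
Births: 968 × 0.252 = 244
15–29: 132 × 0.959 = 127
30–44: 287 × 0.951 = 273
45–59: 968 × 0.936 = 906
60–74: 575 × 0.953 = 548
Net migration: 15–29 − 85 → 42; 45–59 + 85 → 991
Population now: 0–14=244, 15–29=42, 30–44=273, 45–59=991, 60–74=548
— Period 4 —
Births: 273 × 0.252 = 69
15–29: 244 × 0.959 = 234
30–44: 42 × 0.951 = 40
45–59: 273 × 0.936 = 256
60–74: 991 × 0.953 = 944
Net migration: 15–29 − 85 → 149; 45–59 + 85 → 341
Population now: 0–14=69, 15–29=149, 30–44=40, 45–59=341, 60–74=944

149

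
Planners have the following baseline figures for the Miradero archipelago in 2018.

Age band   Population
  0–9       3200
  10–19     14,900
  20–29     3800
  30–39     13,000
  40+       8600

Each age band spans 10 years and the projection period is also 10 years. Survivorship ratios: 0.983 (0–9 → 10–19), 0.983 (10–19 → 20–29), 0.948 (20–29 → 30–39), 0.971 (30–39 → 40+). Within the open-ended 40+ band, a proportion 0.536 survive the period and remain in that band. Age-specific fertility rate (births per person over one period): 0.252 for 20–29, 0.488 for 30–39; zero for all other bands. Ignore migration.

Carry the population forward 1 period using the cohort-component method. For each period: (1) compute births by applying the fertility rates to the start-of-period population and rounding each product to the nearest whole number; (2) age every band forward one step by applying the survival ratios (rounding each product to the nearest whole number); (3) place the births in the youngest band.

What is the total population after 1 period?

45930

Numbering the groups 1..5 from youngest to oldest:
[period 1]
Births: 3800 × 0.252 = 958  |  13000 × 0.488 = 6344 ⇒ total 7302
Group 2: 3200 × 0.983 = 3146
Group 3: 14900 × 0.983 = 14647
Group 4: 3800 × 0.948 = 3602
Group 5: 13000 × 0.971 + 8600 × 0.536 = 12623 + 4610 = 17233
→ [7302, 3146, 14647, 3602, 17233]
Total after period 1: 7302 + 3146 + 14647 + 3602 + 17233 = 45930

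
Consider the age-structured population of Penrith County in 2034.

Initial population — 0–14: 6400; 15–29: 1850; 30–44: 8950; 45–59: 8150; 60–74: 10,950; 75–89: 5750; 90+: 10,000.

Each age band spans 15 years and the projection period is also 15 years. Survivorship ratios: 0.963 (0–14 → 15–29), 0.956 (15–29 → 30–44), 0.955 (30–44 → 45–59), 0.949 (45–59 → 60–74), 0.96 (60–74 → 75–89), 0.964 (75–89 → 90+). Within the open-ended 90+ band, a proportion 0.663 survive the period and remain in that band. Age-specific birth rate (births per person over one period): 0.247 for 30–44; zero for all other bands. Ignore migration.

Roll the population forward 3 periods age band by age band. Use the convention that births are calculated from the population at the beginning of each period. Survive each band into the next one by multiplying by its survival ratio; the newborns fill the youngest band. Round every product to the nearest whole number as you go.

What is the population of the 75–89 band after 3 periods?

Numbering the bands 1..7 from youngest to oldest:
Period 1.
Births: 8950 × 0.247 = 2211
Band 2: 6400 × 0.963 = 6163
Band 3: 1850 × 0.956 = 1769
Band 4: 8950 × 0.955 = 8547
Band 5: 8150 × 0.949 = 7734
Band 6: 10950 × 0.96 = 10512
Band 7: 5750 × 0.964 + 10000 × 0.663 = 5543 + 6630 = 12173
End of period: [2211, 6163, 1769, 8547, 7734, 10512, 12173]
Period 2.
Births: 1769 × 0.247 = 437
Band 2: 2211 × 0.963 = 2129
Band 3: 6163 × 0.956 = 5892
Band 4: 1769 × 0.955 = 1689
Band 5: 8547 × 0.949 = 8111
Band 6: 7734 × 0.96 = 7425
Band 7: 10512 × 0.964 + 12173 × 0.663 = 10134 + 8071 = 18205
End of period: [437, 2129, 5892, 1689, 8111, 7425, 18205]
Period 3.
Births: 5892 × 0.247 = 1455
Band 2: 437 × 0.963 = 421
Band 3: 2129 × 0.956 = 2035
Band 4: 5892 × 0.955 = 5627
Band 5: 1689 × 0.949 = 1603
Band 6: 8111 × 0.96 = 7787
Band 7: 7425 × 0.964 + 18205 × 0.663 = 7158 + 12070 = 19228
End of period: [1455, 421, 2035, 5627, 1603, 7787, 19228]

7787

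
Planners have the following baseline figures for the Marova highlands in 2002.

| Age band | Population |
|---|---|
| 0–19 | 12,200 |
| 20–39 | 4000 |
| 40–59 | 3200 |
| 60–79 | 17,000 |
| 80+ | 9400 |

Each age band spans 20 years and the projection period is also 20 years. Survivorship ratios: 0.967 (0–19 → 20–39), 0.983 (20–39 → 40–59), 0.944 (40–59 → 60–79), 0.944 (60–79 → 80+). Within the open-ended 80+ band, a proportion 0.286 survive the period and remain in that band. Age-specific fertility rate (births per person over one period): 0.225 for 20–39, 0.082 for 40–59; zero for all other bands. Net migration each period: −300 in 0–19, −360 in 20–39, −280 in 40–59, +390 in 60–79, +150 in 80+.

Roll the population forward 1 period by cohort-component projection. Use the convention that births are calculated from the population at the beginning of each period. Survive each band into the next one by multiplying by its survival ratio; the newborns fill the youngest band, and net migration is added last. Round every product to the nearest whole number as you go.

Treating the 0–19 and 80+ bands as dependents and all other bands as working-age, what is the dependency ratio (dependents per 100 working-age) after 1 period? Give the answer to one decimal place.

— Period 1 —
Births: 4000 × 0.225 = 900, 3200 × 0.082 = 262 ⇒ total 1162
20–39: 12200 × 0.967 = 11797
40–59: 4000 × 0.983 = 3932
60–79: 3200 × 0.944 = 3021
80+: 17000 × 0.944 + 9400 × 0.286 = 16048 + 2688 = 18736
Net migration: 0–19 − 300 → 862; 20–39 − 360 → 11437; 40–59 − 280 → 3652; 60–79 + 390 → 3411; 80+ + 150 → 18886
Giving 862 / 11437 / 3652 / 3411 / 18886.
Dependents (band 0–19 + band 80+) = 862 + 18886 = 19748; working-age = 18500; ratio = 19748/18500 × 100 = 106.7

106.7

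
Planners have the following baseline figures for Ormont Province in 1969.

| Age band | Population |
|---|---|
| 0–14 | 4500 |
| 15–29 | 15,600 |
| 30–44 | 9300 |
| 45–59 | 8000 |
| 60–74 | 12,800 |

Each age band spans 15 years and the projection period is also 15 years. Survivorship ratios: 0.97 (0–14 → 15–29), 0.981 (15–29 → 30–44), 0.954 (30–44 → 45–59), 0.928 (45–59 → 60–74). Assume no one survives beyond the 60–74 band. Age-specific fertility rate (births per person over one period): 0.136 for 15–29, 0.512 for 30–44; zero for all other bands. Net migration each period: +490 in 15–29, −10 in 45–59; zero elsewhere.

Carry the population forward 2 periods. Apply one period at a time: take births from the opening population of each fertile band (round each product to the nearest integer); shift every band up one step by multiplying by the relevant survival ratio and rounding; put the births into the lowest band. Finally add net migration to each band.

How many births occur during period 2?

8496

[period 1]
Births: 15600 × 0.136 = 2122 ; 9300 × 0.512 = 4762 → 6884
15–29: 4500 × 0.97 = 4365
30–44: 15600 × 0.981 = 15304
45–59: 9300 × 0.954 = 8872
60–74: 8000 × 0.928 = 7424
Net migration: 15–29 + 490 → 4855; 45–59 − 10 → 8862
Population now: 0–14=6884, 15–29=4855, 30–44=15304, 45–59=8862, 60–74=7424
[period 2]
Births: 4855 × 0.136 = 660 ; 15304 × 0.512 = 7836 → 8496
15–29: 6884 × 0.97 = 6677
30–44: 4855 × 0.981 = 4763
45–59: 15304 × 0.954 = 14600
60–74: 8862 × 0.928 = 8224
Net migration: 15–29 + 490 → 7167; 45–59 − 10 → 14590
Population now: 0–14=8496, 15–29=7167, 30–44=4763, 45–59=14590, 60–74=8224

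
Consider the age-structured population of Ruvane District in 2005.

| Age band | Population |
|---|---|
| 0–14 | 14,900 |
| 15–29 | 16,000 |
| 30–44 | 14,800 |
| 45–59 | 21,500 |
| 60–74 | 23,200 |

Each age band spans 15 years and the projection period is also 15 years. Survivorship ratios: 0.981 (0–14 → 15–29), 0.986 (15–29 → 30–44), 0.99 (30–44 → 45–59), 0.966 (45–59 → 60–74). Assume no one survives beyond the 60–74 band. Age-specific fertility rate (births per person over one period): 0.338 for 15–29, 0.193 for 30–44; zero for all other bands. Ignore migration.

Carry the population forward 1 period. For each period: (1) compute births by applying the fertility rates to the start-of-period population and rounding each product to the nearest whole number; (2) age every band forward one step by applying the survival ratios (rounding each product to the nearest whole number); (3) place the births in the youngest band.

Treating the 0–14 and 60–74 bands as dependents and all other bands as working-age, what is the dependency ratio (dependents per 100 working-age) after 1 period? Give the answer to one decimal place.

64.5

Call the groups 1 to 5, youngest first.
After projecting period 1:
Births: 16000 × 0.338 = 5408 ; 14800 × 0.193 = 2856 ⇒ total 8264
Group 2: 14900 × 0.981 = 14617
Group 3: 16000 × 0.986 = 15776
Group 4: 14800 × 0.99 = 14652
Group 5: 21500 × 0.966 = 20769
→ [8264, 14617, 15776, 14652, 20769]
Dependents (band 0–14 + band 60–74) = 8264 + 20769 = 29033; working-age = 45045; ratio = 29033/45045 × 100 = 64.5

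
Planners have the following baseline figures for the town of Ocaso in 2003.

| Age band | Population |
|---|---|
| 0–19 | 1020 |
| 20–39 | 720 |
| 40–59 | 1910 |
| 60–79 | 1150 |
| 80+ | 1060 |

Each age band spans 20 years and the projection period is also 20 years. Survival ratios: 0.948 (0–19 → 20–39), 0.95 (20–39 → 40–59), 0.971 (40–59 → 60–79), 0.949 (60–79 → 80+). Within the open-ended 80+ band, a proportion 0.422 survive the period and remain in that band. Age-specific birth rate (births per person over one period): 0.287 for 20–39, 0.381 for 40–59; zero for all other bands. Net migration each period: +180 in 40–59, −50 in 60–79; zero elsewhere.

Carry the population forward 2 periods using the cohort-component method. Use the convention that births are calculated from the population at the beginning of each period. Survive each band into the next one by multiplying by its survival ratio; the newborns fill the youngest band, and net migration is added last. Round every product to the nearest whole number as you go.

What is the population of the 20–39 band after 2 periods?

886

After projecting period 1:
Births: 720 × 0.287 = 207, 1910 × 0.381 = 728 — total 935
20–39: 1020 × 0.948 = 967
40–59: 720 × 0.95 = 684
60–79: 1910 × 0.971 = 1855
80+: 1150 × 0.949 + 1060 × 0.422 = 1091 + 447 = 1538
Net migration: 40–59 + 180 → 864; 60–79 − 50 → 1805
→ [935, 967, 864, 1805, 1538]
After projecting period 2:
Births: 967 × 0.287 = 278, 864 × 0.381 = 329 — total 607
20–39: 935 × 0.948 = 886
40–59: 967 × 0.95 = 919
60–79: 864 × 0.971 = 839
80+: 1805 × 0.949 + 1538 × 0.422 = 1713 + 649 = 2362
Net migration: 40–59 + 180 → 1099; 60–79 − 50 → 789
→ [607, 886, 1099, 789, 2362]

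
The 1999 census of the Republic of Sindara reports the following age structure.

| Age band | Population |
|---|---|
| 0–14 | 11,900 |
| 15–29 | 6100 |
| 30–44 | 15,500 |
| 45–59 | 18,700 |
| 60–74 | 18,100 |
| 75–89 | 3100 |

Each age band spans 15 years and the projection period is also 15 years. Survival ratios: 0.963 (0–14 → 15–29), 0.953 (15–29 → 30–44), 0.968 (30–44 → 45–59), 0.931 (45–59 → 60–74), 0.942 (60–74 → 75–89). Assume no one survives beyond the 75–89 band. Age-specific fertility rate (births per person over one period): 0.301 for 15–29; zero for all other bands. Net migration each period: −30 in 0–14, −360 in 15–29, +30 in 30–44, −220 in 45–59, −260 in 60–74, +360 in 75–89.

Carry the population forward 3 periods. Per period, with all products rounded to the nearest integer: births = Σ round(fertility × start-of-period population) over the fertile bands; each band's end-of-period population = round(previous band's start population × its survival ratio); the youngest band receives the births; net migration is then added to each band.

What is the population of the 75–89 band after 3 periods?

13081

Call the bands 1 to 6, youngest first.
Period 1.
Births: 6100 × 0.301 = 1836
Band 2: 11900 × 0.963 = 11460
Band 3: 6100 × 0.953 = 5813
Band 4: 15500 × 0.968 = 15004
Band 5: 18700 × 0.931 = 17410
Band 6: 18100 × 0.942 = 17050
Net migration: Band 1 − 30 → 1806; Band 2 − 360 → 11100; Band 3 + 30 → 5843; Band 4 − 220 → 14784; Band 5 − 260 → 17150; Band 6 + 360 → 17410
Giving 1806 / 11100 / 5843 / 14784 / 17150 / 17410.
Period 2.
Births: 11100 × 0.301 = 3341
Band 2: 1806 × 0.963 = 1739
Band 3: 11100 × 0.953 = 10578
Band 4: 5843 × 0.968 = 5656
Band 5: 14784 × 0.931 = 13764
Band 6: 17150 × 0.942 = 16155
Net migration: Band 1 − 30 → 3311; Band 2 − 360 → 1379; Band 3 + 30 → 10608; Band 4 − 220 → 5436; Band 5 − 260 → 13504; Band 6 + 360 → 16515
Giving 3311 / 1379 / 10608 / 5436 / 13504 / 16515.
Period 3.
Births: 1379 × 0.301 = 415
Band 2: 3311 × 0.963 = 3188
Band 3: 1379 × 0.953 = 1314
Band 4: 10608 × 0.968 = 10269
Band 5: 5436 × 0.931 = 5061
Band 6: 13504 × 0.942 = 12721
Net migration: Band 1 − 30 → 385; Band 2 − 360 → 2828; Band 3 + 30 → 1344; Band 4 − 220 → 10049; Band 5 − 260 → 4801; Band 6 + 360 → 13081
Giving 385 / 2828 / 1344 / 10049 / 4801 / 13081.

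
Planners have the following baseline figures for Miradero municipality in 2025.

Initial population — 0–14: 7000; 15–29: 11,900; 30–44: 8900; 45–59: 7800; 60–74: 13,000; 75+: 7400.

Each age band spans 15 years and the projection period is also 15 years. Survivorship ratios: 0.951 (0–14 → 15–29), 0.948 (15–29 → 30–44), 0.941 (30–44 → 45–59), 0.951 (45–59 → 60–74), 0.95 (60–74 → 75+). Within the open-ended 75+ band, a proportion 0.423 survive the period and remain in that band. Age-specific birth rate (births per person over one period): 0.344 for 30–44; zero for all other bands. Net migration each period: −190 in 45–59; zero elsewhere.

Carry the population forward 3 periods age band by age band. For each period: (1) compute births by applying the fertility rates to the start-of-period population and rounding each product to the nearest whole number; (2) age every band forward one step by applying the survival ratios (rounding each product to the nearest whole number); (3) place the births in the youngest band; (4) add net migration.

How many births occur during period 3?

Let group 1 be 0–14 through group 6 = 75+.
After projecting period 1:
Births: 8900 × 0.344 = 3062
Group 2: 7000 × 0.951 = 6657
Group 3: 11900 × 0.948 = 11281
Group 4: 8900 × 0.941 = 8375
Group 5: 7800 × 0.951 = 7418
Group 6: 13000 × 0.95 + 7400 × 0.423 = 12350 + 3130 = 15480
Net migration: Group 4 − 190 → 8185
End of period: [3062, 6657, 11281, 8185, 7418, 15480]
After projecting period 2:
Births: 11281 × 0.344 = 3881
Group 2: 3062 × 0.951 = 2912
Group 3: 6657 × 0.948 = 6311
Group 4: 11281 × 0.941 = 10615
Group 5: 8185 × 0.951 = 7784
Group 6: 7418 × 0.95 + 15480 × 0.423 = 7047 + 6548 = 13595
Net migration: Group 4 − 190 → 10425
End of period: [3881, 2912, 6311, 10425, 7784, 13595]
After projecting period 3:
Births: 6311 × 0.344 = 2171
Group 2: 3881 × 0.951 = 3691
Group 3: 2912 × 0.948 = 2761
Group 4: 6311 × 0.941 = 5939
Group 5: 10425 × 0.951 = 9914
Group 6: 7784 × 0.95 + 13595 × 0.423 = 7395 + 5751 = 13146
Net migration: Group 4 − 190 → 5749
End of period: [2171, 3691, 2761, 5749, 9914, 13146]

2171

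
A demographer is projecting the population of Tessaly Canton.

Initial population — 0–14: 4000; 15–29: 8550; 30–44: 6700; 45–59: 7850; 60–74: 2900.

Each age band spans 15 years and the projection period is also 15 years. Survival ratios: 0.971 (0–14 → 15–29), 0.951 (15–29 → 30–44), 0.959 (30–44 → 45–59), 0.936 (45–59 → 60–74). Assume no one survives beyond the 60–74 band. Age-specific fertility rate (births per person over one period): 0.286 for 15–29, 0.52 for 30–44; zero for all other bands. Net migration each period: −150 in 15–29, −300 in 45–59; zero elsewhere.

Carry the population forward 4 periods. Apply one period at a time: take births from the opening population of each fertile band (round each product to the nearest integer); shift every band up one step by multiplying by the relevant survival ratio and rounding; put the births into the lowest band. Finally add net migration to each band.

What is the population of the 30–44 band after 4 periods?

4747

(Groups numbered youngest = 1 to oldest = 5.)
— Period 1 —
Births: 8550 × 0.286 = 2445, 6700 × 0.52 = 3484 → total 5929
Group 2: 4000 × 0.971 = 3884
Group 3: 8550 × 0.951 = 8131
Group 4: 6700 × 0.959 = 6425
Group 5: 7850 × 0.936 = 7348
Net migration: Group 2 − 150 → 3734; Group 4 − 300 → 6125
Population now: 0–14=5929, 15–29=3734, 30–44=8131, 45–59=6125, 60–74=7348
— Period 2 —
Births: 3734 × 0.286 = 1068, 8131 × 0.52 = 4228 → total 5296
Group 2: 5929 × 0.971 = 5757
Group 3: 3734 × 0.951 = 3551
Group 4: 8131 × 0.959 = 7798
Group 5: 6125 × 0.936 = 5733
Net migration: Group 2 − 150 → 5607; Group 4 − 300 → 7498
Population now: 0–14=5296, 15–29=5607, 30–44=3551, 45–59=7498, 60–74=5733
— Period 3 —
Births: 5607 × 0.286 = 1604, 3551 × 0.52 = 1847 → total 3451
Group 2: 5296 × 0.971 = 5142
Group 3: 5607 × 0.951 = 5332
Group 4: 3551 × 0.959 = 3405
Group 5: 7498 × 0.936 = 7018
Net migration: Group 2 − 150 → 4992; Group 4 − 300 → 3105
Population now: 0–14=3451, 15–29=4992, 30–44=5332, 45–59=3105, 60–74=7018
— Period 4 —
Births: 4992 × 0.286 = 1428, 5332 × 0.52 = 2773 → total 4201
Group 2: 3451 × 0.971 = 3351
Group 3: 4992 × 0.951 = 4747
Group 4: 5332 × 0.959 = 5113
Group 5: 3105 × 0.936 = 2906
Net migration: Group 2 − 150 → 3201; Group 4 − 300 → 4813
Population now: 0–14=4201, 15–29=3201, 30–44=4747, 45–59=4813, 60–74=2906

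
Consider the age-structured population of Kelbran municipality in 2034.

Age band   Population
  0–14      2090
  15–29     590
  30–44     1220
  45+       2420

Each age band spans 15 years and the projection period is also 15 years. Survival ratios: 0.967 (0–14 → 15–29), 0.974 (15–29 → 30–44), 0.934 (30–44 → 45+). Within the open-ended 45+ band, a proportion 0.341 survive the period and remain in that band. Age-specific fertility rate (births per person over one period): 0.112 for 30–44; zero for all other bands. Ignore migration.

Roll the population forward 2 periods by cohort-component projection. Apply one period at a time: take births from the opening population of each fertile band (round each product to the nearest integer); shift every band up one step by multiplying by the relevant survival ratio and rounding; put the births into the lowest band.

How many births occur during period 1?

(Bands numbered youngest = 1 to oldest = 4.)
Period 1.
Births: 1220 × 0.112 = 137
Band 2: 2090 × 0.967 = 2021
Band 3: 590 × 0.974 = 575
Band 4: 1220 × 0.934 + 2420 × 0.341 = 1139 + 825 = 1964
Population now: 0–14=137, 15–29=2021, 30–44=575, 45+=1964

137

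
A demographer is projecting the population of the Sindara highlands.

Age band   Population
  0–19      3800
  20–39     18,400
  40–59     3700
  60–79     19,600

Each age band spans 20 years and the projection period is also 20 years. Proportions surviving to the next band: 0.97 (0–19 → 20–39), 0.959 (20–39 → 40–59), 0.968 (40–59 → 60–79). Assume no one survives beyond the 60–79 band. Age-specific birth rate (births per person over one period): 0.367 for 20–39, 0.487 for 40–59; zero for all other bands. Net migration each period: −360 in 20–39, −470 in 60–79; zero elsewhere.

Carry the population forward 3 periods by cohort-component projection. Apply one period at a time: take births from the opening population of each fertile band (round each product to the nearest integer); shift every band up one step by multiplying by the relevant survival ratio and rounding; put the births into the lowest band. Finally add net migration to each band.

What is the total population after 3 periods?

Call the bands 1 to 4, youngest first.
Period 1.
Births: 18400 × 0.367 = 6753, 3700 × 0.487 = 1802 ⇒ total 8555
Band 2: 3800 × 0.97 = 3686
Band 3: 18400 × 0.959 = 17646
Band 4: 3700 × 0.968 = 3582
Net migration: Band 2 − 360 → 3326; Band 4 − 470 → 3112
→ [8555, 3326, 17646, 3112]
Period 2.
Births: 3326 × 0.367 = 1221, 17646 × 0.487 = 8594 ⇒ total 9815
Band 2: 8555 × 0.97 = 8298
Band 3: 3326 × 0.959 = 3190
Band 4: 17646 × 0.968 = 17081
Net migration: Band 2 − 360 → 7938; Band 4 − 470 → 16611
→ [9815, 7938, 3190, 16611]
Period 3.
Births: 7938 × 0.367 = 2913, 3190 × 0.487 = 1554 ⇒ total 4467
Band 2: 9815 × 0.97 = 9521
Band 3: 7938 × 0.959 = 7613
Band 4: 3190 × 0.968 = 3088
Net migration: Band 2 − 360 → 9161; Band 4 − 470 → 2618
→ [4467, 9161, 7613, 2618]
Total after period 3: 4467 + 9161 + 7613 + 2618 = 23859

23859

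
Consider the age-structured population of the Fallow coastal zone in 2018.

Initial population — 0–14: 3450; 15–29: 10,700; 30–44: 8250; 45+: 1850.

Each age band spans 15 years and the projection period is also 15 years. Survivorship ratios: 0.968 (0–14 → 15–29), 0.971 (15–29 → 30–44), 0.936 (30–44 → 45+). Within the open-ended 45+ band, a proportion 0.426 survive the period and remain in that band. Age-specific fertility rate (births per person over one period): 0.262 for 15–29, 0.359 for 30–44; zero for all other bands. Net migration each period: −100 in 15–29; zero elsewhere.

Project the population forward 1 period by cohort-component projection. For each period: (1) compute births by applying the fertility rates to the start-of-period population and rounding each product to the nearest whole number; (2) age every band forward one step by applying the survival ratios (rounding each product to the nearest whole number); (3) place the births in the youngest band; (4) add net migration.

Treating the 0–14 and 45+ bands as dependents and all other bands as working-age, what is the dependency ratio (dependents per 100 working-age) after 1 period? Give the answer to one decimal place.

Period 1.
Births: 10700 * 0.262 = 2803  |  8250 * 0.359 = 2962 → total 5765
15–29: 3450 * 0.968 = 3340
30–44: 10700 * 0.971 = 10390
45+: 8250 * 0.936 + 1850 * 0.426 = 7722 + 788 = 8510
Net migration: 15–29 − 100 → 3240
Population now: 0–14=5765, 15–29=3240, 30–44=10390, 45+=8510
Dependents (band 0–14 + band 45+) = 5765 + 8510 = 14275; working-age = 13630; ratio = 14275/13630 × 100 = 104.7

104.7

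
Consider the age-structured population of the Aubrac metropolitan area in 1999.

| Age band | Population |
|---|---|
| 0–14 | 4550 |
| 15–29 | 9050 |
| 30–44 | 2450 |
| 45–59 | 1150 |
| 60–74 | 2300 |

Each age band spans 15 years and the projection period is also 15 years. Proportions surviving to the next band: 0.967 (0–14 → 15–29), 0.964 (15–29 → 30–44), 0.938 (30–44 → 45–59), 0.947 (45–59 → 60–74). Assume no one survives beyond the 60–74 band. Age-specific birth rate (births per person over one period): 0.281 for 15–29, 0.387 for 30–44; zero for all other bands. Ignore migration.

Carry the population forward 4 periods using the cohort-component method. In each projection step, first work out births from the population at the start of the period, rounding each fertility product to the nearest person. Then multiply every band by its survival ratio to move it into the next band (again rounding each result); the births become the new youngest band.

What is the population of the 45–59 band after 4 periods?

3052

Numbering the bands 1..5 from youngest to oldest:
— Period 1 —
Births: 9050 × 0.281 = 2543, 2450 × 0.387 = 948 → 3491
Band 2: 4550 × 0.967 = 4400
Band 3: 9050 × 0.964 = 8724
Band 4: 2450 × 0.938 = 2298
Band 5: 1150 × 0.947 = 1089
→ [3491, 4400, 8724, 2298, 1089]
— Period 2 —
Births: 4400 × 0.281 = 1236, 8724 × 0.387 = 3376 → 4612
Band 2: 3491 × 0.967 = 3376
Band 3: 4400 × 0.964 = 4242
Band 4: 8724 × 0.938 = 8183
Band 5: 2298 × 0.947 = 2176
→ [4612, 3376, 4242, 8183, 2176]
— Period 3 —
Births: 3376 × 0.281 = 949, 4242 × 0.387 = 1642 → 2591
Band 2: 4612 × 0.967 = 4460
Band 3: 3376 × 0.964 = 3254
Band 4: 4242 × 0.938 = 3979
Band 5: 8183 × 0.947 = 7749
→ [2591, 4460, 3254, 3979, 7749]
— Period 4 —
Births: 4460 × 0.281 = 1253, 3254 × 0.387 = 1259 → 2512
Band 2: 2591 × 0.967 = 2505
Band 3: 4460 × 0.964 = 4299
Band 4: 3254 × 0.938 = 3052
Band 5: 3979 × 0.947 = 3768
→ [2512, 2505, 4299, 3052, 3768]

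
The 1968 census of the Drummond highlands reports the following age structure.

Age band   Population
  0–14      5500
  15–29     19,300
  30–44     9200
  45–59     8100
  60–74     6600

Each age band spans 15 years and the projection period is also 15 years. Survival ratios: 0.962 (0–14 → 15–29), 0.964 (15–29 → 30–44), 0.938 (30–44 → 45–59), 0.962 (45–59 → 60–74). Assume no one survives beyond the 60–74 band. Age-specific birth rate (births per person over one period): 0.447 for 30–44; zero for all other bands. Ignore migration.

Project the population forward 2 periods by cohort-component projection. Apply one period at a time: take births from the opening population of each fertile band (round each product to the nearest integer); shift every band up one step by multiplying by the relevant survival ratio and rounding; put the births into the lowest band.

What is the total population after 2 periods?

(Groups numbered youngest = 1 to oldest = 5.)
Period 1.
Births: 9200 * 0.447 = 4112
Group 2: 5500 * 0.962 = 5291
Group 3: 19300 * 0.964 = 18605
Group 4: 9200 * 0.938 = 8630
Group 5: 8100 * 0.962 = 7792
→ [4112, 5291, 18605, 8630, 7792]
Period 2.
Births: 18605 * 0.447 = 8316
Group 2: 4112 * 0.962 = 3956
Group 3: 5291 * 0.964 = 5101
Group 4: 18605 * 0.938 = 17451
Group 5: 8630 * 0.962 = 8302
→ [8316, 3956, 5101, 17451, 8302]
Total after period 2: 8316 + 3956 + 5101 + 17451 + 8302 = 43126

43126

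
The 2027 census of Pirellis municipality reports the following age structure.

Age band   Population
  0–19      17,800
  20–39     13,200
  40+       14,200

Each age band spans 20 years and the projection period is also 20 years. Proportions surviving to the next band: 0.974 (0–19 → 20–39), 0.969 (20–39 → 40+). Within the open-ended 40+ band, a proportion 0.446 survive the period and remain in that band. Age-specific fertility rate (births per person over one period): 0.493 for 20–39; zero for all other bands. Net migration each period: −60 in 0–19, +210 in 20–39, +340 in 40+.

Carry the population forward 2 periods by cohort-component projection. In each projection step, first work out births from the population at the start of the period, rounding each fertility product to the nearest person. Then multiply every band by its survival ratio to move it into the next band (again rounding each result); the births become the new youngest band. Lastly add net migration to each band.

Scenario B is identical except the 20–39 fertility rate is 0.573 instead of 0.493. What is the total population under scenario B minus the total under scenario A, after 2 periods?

Period 1.
Births: 13200 × 0.493 = 6508
20–39: 17800 × 0.974 = 17337
40+: 13200 × 0.969 + 14200 × 0.446 = 12791 + 6333 = 19124
Net migration: 0–19 − 60 → 6448; 20–39 + 210 → 17547; 40+ + 340 → 19464
Giving 6448 / 17547 / 19464.
Period 2.
Births: 17547 × 0.493 = 8651
20–39: 6448 × 0.974 = 6280
40+: 17547 × 0.969 + 19464 × 0.446 = 17003 + 8681 = 25684
Net migration: 0–19 − 60 → 8591; 20–39 + 210 → 6490; 40+ + 340 → 26024
Giving 8591 / 6490 / 26024.
Scenario A total after 2 periods: 41105
Scenario B projection —
Period 1.
Births: 13200 × 0.573 = 7564
20–39: 17800 × 0.974 = 17337
40+: 13200 × 0.969 + 14200 × 0.446 = 12791 + 6333 = 19124
Net migration: 0–19 − 60 → 7504; 20–39 + 210 → 17547; 40+ + 340 → 19464
Giving 7504 / 17547 / 19464.
Period 2.
Births: 17547 × 0.573 = 10054
20–39: 7504 × 0.974 = 7309
40+: 17547 × 0.969 + 19464 × 0.446 = 17003 + 8681 = 25684
Net migration: 0–19 − 60 → 9994; 20–39 + 210 → 7519; 40+ + 340 → 26024
Giving 9994 / 7519 / 26024.
Scenario B total after 2 periods: 43537
Difference B − A = 43537 − 41105 = 2432

2432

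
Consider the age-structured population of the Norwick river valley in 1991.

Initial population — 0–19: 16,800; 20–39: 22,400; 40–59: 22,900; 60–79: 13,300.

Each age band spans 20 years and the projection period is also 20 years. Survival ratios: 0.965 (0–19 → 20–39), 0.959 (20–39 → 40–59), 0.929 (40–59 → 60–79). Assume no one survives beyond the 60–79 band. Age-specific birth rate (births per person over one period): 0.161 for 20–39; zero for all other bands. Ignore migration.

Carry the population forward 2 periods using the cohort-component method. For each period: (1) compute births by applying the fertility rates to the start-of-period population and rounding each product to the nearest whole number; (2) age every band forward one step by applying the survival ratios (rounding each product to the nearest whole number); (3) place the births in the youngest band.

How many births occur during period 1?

After projecting period 1:
Births: 22400 × 0.161 = 3606
20–39: 16800 × 0.965 = 16212
40–59: 22400 × 0.959 = 21482
60–79: 22900 × 0.929 = 21274
End of period: [3606, 16212, 21482, 21274]

3606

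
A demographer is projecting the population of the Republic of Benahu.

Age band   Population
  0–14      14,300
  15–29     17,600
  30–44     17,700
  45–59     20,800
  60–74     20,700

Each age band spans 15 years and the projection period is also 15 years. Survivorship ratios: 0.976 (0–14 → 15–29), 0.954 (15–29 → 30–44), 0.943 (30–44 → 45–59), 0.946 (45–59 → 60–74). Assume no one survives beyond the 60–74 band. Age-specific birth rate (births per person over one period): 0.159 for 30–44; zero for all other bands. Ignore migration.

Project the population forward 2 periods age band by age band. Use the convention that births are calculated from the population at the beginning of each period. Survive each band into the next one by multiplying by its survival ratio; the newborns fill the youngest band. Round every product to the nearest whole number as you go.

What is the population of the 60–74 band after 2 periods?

15790

[period 1]
Births: 17700 * 0.159 = 2814
15–29: 14300 * 0.976 = 13957
30–44: 17600 * 0.954 = 16790
45–59: 17700 * 0.943 = 16691
60–74: 20800 * 0.946 = 19677
→ [2814, 13957, 16790, 16691, 19677]
[period 2]
Births: 16790 * 0.159 = 2670
15–29: 2814 * 0.976 = 2746
30–44: 13957 * 0.954 = 13315
45–59: 16790 * 0.943 = 15833
60–74: 16691 * 0.946 = 15790
→ [2670, 2746, 13315, 15833, 15790]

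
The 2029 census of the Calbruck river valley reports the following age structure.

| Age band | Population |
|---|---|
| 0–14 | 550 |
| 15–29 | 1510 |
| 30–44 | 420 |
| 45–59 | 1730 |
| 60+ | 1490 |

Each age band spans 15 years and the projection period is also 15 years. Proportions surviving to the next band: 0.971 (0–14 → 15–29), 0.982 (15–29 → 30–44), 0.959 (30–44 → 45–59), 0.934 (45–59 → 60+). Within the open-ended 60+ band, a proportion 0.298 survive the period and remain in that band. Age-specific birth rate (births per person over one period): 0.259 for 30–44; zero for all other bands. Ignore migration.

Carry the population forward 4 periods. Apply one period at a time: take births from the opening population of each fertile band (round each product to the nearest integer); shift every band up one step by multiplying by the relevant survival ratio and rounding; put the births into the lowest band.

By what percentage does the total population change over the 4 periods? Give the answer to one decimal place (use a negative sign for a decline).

(Bands numbered youngest = 1 to oldest = 5.)
Period 1:
Births: 420 * 0.259 = 109
Band 2: 550 * 0.971 = 534
Band 3: 1510 * 0.982 = 1483
Band 4: 420 * 0.959 = 403
Band 5: 1730 * 0.934 + 1490 * 0.298 = 1616 + 444 = 2060
Population now: 0–14=109, 15–29=534, 30–44=1483, 45–59=403, 60+=2060
Period 2:
Births: 1483 * 0.259 = 384
Band 2: 109 * 0.971 = 106
Band 3: 534 * 0.982 = 524
Band 4: 1483 * 0.959 = 1422
Band 5: 403 * 0.934 + 2060 * 0.298 = 376 + 614 = 990
Population now: 0–14=384, 15–29=106, 30–44=524, 45–59=1422, 60+=990
Period 3:
Births: 524 * 0.259 = 136
Band 2: 384 * 0.971 = 373
Band 3: 106 * 0.982 = 104
Band 4: 524 * 0.959 = 503
Band 5: 1422 * 0.934 + 990 * 0.298 = 1328 + 295 = 1623
Population now: 0–14=136, 15–29=373, 30–44=104, 45–59=503, 60+=1623
Period 4:
Births: 104 * 0.259 = 27
Band 2: 136 * 0.971 = 132
Band 3: 373 * 0.982 = 366
Band 4: 104 * 0.959 = 100
Band 5: 503 * 0.934 + 1623 * 0.298 = 470 + 484 = 954
Population now: 0–14=27, 15–29=132, 30–44=366, 45–59=100, 60+=954
Total: 5700 → 1579; change = -4121; percentage change = -72.3%

-72.3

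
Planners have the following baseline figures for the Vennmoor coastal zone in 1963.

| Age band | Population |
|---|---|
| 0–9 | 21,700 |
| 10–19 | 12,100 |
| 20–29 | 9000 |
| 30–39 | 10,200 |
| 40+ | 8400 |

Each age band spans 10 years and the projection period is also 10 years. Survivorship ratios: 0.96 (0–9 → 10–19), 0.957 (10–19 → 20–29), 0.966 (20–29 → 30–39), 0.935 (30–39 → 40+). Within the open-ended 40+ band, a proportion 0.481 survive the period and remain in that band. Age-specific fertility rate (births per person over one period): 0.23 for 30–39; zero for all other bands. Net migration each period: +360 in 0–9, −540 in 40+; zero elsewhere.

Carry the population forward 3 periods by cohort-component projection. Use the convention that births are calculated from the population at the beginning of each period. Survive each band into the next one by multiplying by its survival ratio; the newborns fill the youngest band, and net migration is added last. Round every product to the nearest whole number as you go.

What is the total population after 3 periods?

43529

Call the bands 1 to 5, youngest first.
Period 1.
Births: 10200 × 0.23 = 2346
Band 2: 21700 × 0.96 = 20832
Band 3: 12100 × 0.957 = 11580
Band 4: 9000 × 0.966 = 8694
Band 5: 10200 × 0.935 + 8400 × 0.481 = 9537 + 4040 = 13577
Net migration: Band 1 + 360 → 2706; Band 5 − 540 → 13037
Giving 2706 / 20832 / 11580 / 8694 / 13037.
Period 2.
Births: 8694 × 0.23 = 2000
Band 2: 2706 × 0.96 = 2598
Band 3: 20832 × 0.957 = 19936
Band 4: 11580 × 0.966 = 11186
Band 5: 8694 × 0.935 + 13037 × 0.481 = 8129 + 6271 = 14400
Net migration: Band 1 + 360 → 2360; Band 5 − 540 → 13860
Giving 2360 / 2598 / 19936 / 11186 / 13860.
Period 3.
Births: 11186 × 0.23 = 2573
Band 2: 2360 × 0.96 = 2266
Band 3: 2598 × 0.957 = 2486
Band 4: 19936 × 0.966 = 19258
Band 5: 11186 × 0.935 + 13860 × 0.481 = 10459 + 6667 = 17126
Net migration: Band 1 + 360 → 2933; Band 5 − 540 → 16586
Giving 2933 / 2266 / 2486 / 19258 / 16586.
Total after period 3: 2933 + 2266 + 2486 + 19258 + 16586 = 43529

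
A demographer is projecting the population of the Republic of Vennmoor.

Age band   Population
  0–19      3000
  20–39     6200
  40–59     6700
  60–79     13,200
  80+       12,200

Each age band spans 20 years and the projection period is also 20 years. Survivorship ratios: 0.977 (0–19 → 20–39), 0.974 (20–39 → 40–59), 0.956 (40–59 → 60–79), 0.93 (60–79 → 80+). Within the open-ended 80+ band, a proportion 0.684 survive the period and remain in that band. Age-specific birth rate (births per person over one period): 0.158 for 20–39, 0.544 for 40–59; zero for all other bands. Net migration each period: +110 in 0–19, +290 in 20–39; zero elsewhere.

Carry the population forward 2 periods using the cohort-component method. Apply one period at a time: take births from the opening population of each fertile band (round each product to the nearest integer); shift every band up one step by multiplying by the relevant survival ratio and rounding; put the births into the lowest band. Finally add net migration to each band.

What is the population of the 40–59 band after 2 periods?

Numbering the groups 1..5 from youngest to oldest:
Period 1:
Births: 6200 × 0.158 = 980  |  6700 × 0.544 = 3645 → 4625
Group 2: 3000 × 0.977 = 2931
Group 3: 6200 × 0.974 = 6039
Group 4: 6700 × 0.956 = 6405
Group 5: 13200 × 0.93 + 12200 × 0.684 = 12276 + 8345 = 20621
Net migration: Group 1 + 110 → 4735; Group 2 + 290 → 3221
→ [4735, 3221, 6039, 6405, 20621]
Period 2:
Births: 3221 × 0.158 = 509  |  6039 × 0.544 = 3285 → 3794
Group 2: 4735 × 0.977 = 4626
Group 3: 3221 × 0.974 = 3137
Group 4: 6039 × 0.956 = 5773
Group 5: 6405 × 0.93 + 20621 × 0.684 = 5957 + 14105 = 20062
Net migration: Group 1 + 110 → 3904; Group 2 + 290 → 4916
→ [3904, 4916, 3137, 5773, 20062]

3137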